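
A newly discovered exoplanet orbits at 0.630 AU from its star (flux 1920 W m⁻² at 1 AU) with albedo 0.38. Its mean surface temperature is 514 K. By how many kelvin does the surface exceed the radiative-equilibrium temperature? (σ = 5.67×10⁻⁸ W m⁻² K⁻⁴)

ΔT ≈ 174.9 K

S = 1920/0.630² = 4837 W m⁻².
T_eq = [S(1−A)/(4σ)]^(1/4) = [4837×0.62/(4×5.67×10⁻⁸)]^(1/4) = 339.1 K.
ΔT = T_surf − T_eq = 514 − 339.1.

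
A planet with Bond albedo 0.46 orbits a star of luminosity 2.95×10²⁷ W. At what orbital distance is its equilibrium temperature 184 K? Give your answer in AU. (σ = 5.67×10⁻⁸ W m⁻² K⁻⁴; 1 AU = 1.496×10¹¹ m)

d ≈ 4.67 AU

From T_eq⁴ = L(1−A)/(16πσd²): d = √[L(1−A)/(16πσT_eq⁴)].
d = √[2.95×10²⁷ × 0.54 / (16π × 5.67×10⁻⁸ × (184)⁴)] = 6.98×10¹¹ m = 4.67 AU.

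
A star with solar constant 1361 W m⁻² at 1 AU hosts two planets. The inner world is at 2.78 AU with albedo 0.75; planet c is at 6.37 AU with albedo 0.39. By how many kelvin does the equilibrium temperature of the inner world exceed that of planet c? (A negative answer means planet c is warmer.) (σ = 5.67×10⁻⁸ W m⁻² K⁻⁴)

ΔT ≈ 20.6 K

T_eq = [S₀(1−A)/(4σd²)]^(1/4), so T ∝ (1−A)^(1/4) / √d.
T₁ = [1361×0.25/(4×5.67×10⁻⁸×2.78²)]^(1/4) = 118.04 K.
T₂ = [1361×0.61/(4×5.67×10⁻⁸×6.37²)]^(1/4) = 97.46 K.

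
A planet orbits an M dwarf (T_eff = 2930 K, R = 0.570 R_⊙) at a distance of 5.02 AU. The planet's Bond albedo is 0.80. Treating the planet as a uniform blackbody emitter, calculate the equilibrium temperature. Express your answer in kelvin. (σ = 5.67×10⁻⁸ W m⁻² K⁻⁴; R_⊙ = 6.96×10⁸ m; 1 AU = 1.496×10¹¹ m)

T_eq ≈ 31.8 K

R_⋆ = 0.570 × 6.96×10⁸ = 3.97×10⁸ m.
d = 5.02 AU = 7.51×10¹¹ m.
L = 4πR_⋆²σT_⋆⁴ = 4π(3.97×10⁸)² × 5.67×10⁻⁸ × (2930)⁴ = 8.26×10²⁴ W.
S = L/(4πd²) = 1.17 W m⁻².
Energy balance: absorbed = emitted ⇒ πR²·S(1−A) = 4πR²·σT_eq⁴, so T_eq⁴ = S(1−A)/(4σ).
T_eq = [1.17 × 0.20 / (4 × 5.67×10⁻⁸)]^(1/4) = (1.03×10⁶)^(1/4) = 31.8 K.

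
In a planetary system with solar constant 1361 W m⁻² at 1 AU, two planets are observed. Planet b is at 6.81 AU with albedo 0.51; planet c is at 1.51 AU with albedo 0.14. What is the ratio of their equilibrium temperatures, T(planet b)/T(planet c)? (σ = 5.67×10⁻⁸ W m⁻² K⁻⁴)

T_eq = [S₀(1−A)/(4σd²)]^(1/4), so T ∝ (1−A)^(1/4) / √d.
T₁ = [1361×0.49/(4×5.67×10⁻⁸×6.81²)]^(1/4) = 89.23 K.
T₂ = [1361×0.86/(4×5.67×10⁻⁸×1.51²)]^(1/4) = 218.12 K.

T₁/T₂ ≈ 0.409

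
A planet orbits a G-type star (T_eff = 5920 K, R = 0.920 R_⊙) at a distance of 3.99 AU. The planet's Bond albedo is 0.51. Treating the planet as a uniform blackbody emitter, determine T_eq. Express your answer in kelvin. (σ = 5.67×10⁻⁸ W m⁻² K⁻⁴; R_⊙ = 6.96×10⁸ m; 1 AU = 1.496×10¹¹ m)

T_eq ≈ 115 K

R_⋆ = 0.920 × 6.96×10⁸ = 6.40×10⁸ m.
d = 3.99 AU = 5.97×10¹¹ m.
L = 4πR_⋆²σT_⋆⁴ = 4π(6.40×10⁸)² × 5.67×10⁻⁸ × (5920)⁴ = 3.59×10²⁶ W.
S = L/(4πd²) = 80.1 W m⁻².
Energy balance: absorbed = emitted ⇒ πR²·S(1−A) = 4πR²·σT_eq⁴, so T_eq⁴ = S(1−A)/(4σ).
T_eq = [80.1 × 0.49 / (4 × 5.67×10⁻⁸)]^(1/4) = (1.73×10⁸)^(1/4) = 115 K.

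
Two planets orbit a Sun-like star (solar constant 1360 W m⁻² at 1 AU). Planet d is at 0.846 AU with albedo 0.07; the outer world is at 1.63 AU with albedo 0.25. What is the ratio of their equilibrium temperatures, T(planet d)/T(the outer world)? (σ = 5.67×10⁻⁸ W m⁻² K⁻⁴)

T₁/T₂ ≈ 1.465

T_eq = [S₀(1−A)/(4σd²)]^(1/4), so T ∝ (1−A)^(1/4) / √d.
T₁ = [1360×0.93/(4×5.67×10⁻⁸×0.846²)]^(1/4) = 297.10 K.
T₂ = [1360×0.75/(4×5.67×10⁻⁸×1.63²)]^(1/4) = 202.84 K.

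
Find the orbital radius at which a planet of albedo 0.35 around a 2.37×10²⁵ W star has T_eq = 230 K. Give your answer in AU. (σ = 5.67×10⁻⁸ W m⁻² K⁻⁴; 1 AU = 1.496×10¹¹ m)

From T_eq⁴ = L(1−A)/(16πσd²): d = √[L(1−A)/(16πσT_eq⁴)].
d = √[2.37×10²⁵ × 0.65 / (16π × 5.67×10⁻⁸ × (230)⁴)] = 4.39×10¹⁰ m = 0.294 AU.

d ≈ 0.294 AU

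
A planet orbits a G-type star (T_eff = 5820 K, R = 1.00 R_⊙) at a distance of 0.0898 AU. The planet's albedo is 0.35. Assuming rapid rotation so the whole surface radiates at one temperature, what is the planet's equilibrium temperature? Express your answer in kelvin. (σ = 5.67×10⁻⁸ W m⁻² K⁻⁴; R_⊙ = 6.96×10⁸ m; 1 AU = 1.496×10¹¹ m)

R_⋆ = 1.00 × 6.96×10⁸ = 6.96×10⁸ m.
d = 0.0898 AU = 1.34×10¹⁰ m.
L = 4πR_⋆²σT_⋆⁴ = 4π(6.96×10⁸)² × 5.67×10⁻⁸ × (5820)⁴ = 3.96×10²⁶ W.
S = L/(4πd²) = 1.75×10⁵ W m⁻².
Energy balance: absorbed = emitted ⇒ πR²·S(1−A) = 4πR²·σT_eq⁴, so T_eq⁴ = S(1−A)/(4σ).
T_eq = [1.75×10⁵ × 0.65 / (4 × 5.67×10⁻⁸)]^(1/4) = (5.00×10¹¹)^(1/4) = 841 K.

T_eq ≈ 841 K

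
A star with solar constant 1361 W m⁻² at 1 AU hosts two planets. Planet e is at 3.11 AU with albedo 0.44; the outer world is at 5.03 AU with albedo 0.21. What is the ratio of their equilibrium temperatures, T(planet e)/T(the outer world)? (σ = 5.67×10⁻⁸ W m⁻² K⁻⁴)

T₁/T₂ ≈ 1.167

T_eq = [S₀(1−A)/(4σd²)]^(1/4), so T ∝ (1−A)^(1/4) / √d.
T₁ = [1361×0.56/(4×5.67×10⁻⁸×3.11²)]^(1/4) = 136.53 K.
T₂ = [1361×0.79/(4×5.67×10⁻⁸×5.03²)]^(1/4) = 117.00 K.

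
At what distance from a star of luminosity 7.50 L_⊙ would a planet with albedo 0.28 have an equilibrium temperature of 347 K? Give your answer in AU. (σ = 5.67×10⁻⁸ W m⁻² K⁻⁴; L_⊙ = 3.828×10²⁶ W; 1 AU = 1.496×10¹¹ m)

d ≈ 1.50 AU

L = 7.50 × 3.828×10²⁶ = 2.87×10²⁷ W.
From T_eq⁴ = L(1−A)/(16πσd²): d = √[L(1−A)/(16πσT_eq⁴)].
d = √[2.87×10²⁷ × 0.72 / (16π × 5.67×10⁻⁸ × (347)⁴)] = 2.24×10¹¹ m = 1.50 AU.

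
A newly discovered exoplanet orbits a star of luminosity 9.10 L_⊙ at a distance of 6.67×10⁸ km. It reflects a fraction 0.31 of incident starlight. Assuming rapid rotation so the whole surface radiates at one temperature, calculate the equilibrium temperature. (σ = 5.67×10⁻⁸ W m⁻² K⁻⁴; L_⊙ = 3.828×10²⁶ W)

d = 6.67×10⁸ km = 6.67×10¹¹ m.
L = 9.10 × 3.828×10²⁶ = 3.48×10²⁷ W.
Flux: S = L/(4πd²) = 3.48×10²⁷/(4π×(6.67×10¹¹)²) = 623 W m⁻².
Energy balance: absorbed = emitted ⇒ πR²·S(1−A) = 4πR²·σT_eq⁴, so T_eq⁴ = S(1−A)/(4σ).
T_eq = [623 × 0.69 / (4 × 5.67×10⁻⁸)]^(1/4) = (1.90×10⁹)^(1/4) = 209 K.

T_eq ≈ 209 K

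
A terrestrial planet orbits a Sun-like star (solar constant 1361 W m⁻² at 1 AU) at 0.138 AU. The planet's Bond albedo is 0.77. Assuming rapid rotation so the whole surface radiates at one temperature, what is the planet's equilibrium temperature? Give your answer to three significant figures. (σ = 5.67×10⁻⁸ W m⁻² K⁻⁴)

Flux at 0.138 AU: S = 1361/0.138² = 7.15×10⁴ W m⁻².
Energy balance: absorbed = emitted ⇒ πR²·S(1−A) = 4πR²·σT_eq⁴, so T_eq⁴ = S(1−A)/(4σ).
T_eq = [7.15×10⁴ × 0.23 / (4 × 5.67×10⁻⁸)]^(1/4) = (7.25×10¹⁰)^(1/4) = 519 K.

T_eq ≈ 519 K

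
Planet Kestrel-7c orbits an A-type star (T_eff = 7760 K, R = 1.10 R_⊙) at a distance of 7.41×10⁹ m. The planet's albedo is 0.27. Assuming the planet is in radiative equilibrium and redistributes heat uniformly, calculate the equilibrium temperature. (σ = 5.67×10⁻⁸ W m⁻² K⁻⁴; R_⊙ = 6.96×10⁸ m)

R_⋆ = 1.10 × 6.96×10⁸ = 7.66×10⁸ m.
L = 4πR_⋆²σT_⋆⁴ = 4π(7.66×10⁸)² × 5.67×10⁻⁸ × (7760)⁴ = 1.51×10²⁷ W.
S = L/(4πd²) = 2.19×10⁶ W m⁻².
Energy balance: absorbed = emitted ⇒ πR²·S(1−A) = 4πR²·σT_eq⁴, so T_eq⁴ = S(1−A)/(4σ).
T_eq = [2.19×10⁶ × 0.73 / (4 × 5.67×10⁻⁸)]^(1/4) = (7.06×10¹²)^(1/4) = 1630 K.

T_eq ≈ 1630 K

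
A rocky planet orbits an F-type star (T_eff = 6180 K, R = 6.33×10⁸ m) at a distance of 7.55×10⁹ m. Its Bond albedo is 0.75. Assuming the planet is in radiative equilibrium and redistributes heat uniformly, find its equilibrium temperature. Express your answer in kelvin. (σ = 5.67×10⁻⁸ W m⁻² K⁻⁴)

T_eq ≈ 895 K

L = 4πR_⋆²σT_⋆⁴ = 4π(6.33×10⁸)² × 5.67×10⁻⁸ × (6180)⁴ = 4.16×10²⁶ W.
S = L/(4πd²) = 5.81×10⁵ W m⁻².
Energy balance: absorbed = emitted ⇒ πR²·S(1−A) = 4πR²·σT_eq⁴, so T_eq⁴ = S(1−A)/(4σ).
T_eq = [5.81×10⁵ × 0.25 / (4 × 5.67×10⁻⁸)]^(1/4) = (6.41×10¹¹)^(1/4) = 895 K.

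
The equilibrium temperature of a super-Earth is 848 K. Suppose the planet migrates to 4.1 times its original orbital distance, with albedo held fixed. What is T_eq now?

T_eq ≈ 419 K

T_eq ∝ L^(1/4) · d^(−1/2).
T′ = 848 / 4.1^(1/2) = 419 K.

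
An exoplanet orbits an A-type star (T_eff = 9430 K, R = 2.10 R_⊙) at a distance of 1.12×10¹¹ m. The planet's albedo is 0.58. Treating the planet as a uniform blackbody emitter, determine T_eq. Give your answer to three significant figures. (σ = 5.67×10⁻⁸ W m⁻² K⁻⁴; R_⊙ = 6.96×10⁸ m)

R_⋆ = 2.10 × 6.96×10⁸ = 1.46×10⁹ m.
L = 4πR_⋆²σT_⋆⁴ = 4π(1.46×10⁹)² × 5.67×10⁻⁸ × (9430)⁴ = 1.20×10²⁸ W.
S = L/(4πd²) = 7.64×10⁴ W m⁻².
Energy balance: absorbed = emitted ⇒ πR²·S(1−A) = 4πR²·σT_eq⁴, so T_eq⁴ = S(1−A)/(4σ).
T_eq = [7.64×10⁴ × 0.42 / (4 × 5.67×10⁻⁸)]^(1/4) = (1.41×10¹¹)^(1/4) = 613 K.

T_eq ≈ 613 K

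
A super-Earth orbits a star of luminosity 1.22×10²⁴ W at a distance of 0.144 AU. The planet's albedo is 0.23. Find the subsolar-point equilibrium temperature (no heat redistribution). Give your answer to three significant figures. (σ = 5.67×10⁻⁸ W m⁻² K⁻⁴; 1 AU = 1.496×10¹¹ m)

d = 0.144 AU = 2.15×10¹⁰ m.
Flux: S = L/(4πd²) = 1.22×10²⁴/(4π×(2.15×10¹⁰)²) = 209 W m⁻².
At the subsolar point the surface absorbs S(1−A) and emits σT⁴ per unit area — no factor of 4, since only the local patch is in balance.
T = [209 × 0.77 / 5.67×10⁻⁸]^(1/4) = (2.84×10⁹)^(1/4) = 231 K.

T_ss ≈ 231 K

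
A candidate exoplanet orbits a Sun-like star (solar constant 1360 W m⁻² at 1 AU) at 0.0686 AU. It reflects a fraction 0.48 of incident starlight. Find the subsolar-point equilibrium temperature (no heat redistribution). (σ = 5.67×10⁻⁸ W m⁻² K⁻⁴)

T_ss ≈ 1280 K

Flux at 0.0686 AU: S = 1360/0.0686² = 2.89×10⁵ W m⁻².
At the subsolar point the surface absorbs S(1−A) and emits σT⁴ per unit area — no factor of 4, since only the local patch is in balance.
T = [2.89×10⁵ × 0.52 / 5.67×10⁻⁸]^(1/4) = (2.65×10¹²)^(1/4) = 1280 K.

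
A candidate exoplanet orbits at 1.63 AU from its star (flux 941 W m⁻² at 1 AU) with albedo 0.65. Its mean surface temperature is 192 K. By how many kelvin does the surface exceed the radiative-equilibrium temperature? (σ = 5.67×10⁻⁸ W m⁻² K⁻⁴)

ΔT ≈ 39.1 K

S = 941/1.63² = 354.2 W m⁻².
T_eq = [S(1−A)/(4σ)]^(1/4) = [354.2×0.35/(4×5.67×10⁻⁸)]^(1/4) = 152.9 K.
ΔT = T_surf − T_eq = 192 − 152.9.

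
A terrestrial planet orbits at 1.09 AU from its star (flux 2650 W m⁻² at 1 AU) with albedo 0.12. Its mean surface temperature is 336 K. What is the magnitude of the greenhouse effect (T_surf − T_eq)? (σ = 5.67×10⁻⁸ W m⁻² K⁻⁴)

ΔT ≈ 31.0 K

S = 2650/1.09² = 2230 W m⁻².
T_eq = [S(1−A)/(4σ)]^(1/4) = [2230×0.88/(4×5.67×10⁻⁸)]^(1/4) = 305.0 K.
ΔT = T_surf − T_eq = 336 − 305.0.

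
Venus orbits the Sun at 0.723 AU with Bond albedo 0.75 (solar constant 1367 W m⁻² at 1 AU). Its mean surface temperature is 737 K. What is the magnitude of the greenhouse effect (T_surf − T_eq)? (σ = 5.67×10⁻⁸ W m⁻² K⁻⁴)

ΔT ≈ 505.3 K

S = 1367/0.723² = 2615 W m⁻².
T_eq = [S(1−A)/(4σ)]^(1/4) = [2615×0.25/(4×5.67×10⁻⁸)]^(1/4) = 231.7 K.
ΔT = T_surf − T_eq = 737 − 231.7.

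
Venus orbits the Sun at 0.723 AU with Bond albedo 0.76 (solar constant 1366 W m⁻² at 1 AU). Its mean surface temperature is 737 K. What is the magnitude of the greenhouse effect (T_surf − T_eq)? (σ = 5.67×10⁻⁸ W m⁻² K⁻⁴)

ΔT ≈ 507.7 K

S = 1366/0.723² = 2613 W m⁻².
T_eq = [S(1−A)/(4σ)]^(1/4) = [2613×0.24/(4×5.67×10⁻⁸)]^(1/4) = 229.3 K.
ΔT = T_surf − T_eq = 737 − 229.3.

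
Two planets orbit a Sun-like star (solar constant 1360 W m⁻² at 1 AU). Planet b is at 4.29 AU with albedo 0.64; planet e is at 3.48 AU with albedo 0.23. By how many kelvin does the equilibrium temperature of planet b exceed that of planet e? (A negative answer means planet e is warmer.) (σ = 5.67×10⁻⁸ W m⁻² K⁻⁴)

T_eq = [S₀(1−A)/(4σd²)]^(1/4), so T ∝ (1−A)^(1/4) / √d.
T₁ = [1360×0.36/(4×5.67×10⁻⁸×4.29²)]^(1/4) = 104.07 K.
T₂ = [1360×0.77/(4×5.67×10⁻⁸×3.48²)]^(1/4) = 139.74 K.

ΔT ≈ -35.7 K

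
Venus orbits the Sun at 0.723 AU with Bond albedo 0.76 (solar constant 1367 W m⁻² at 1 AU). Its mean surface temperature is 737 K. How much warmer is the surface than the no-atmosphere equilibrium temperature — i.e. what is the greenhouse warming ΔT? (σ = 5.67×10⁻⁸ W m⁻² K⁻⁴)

S = 1367/0.723² = 2615 W m⁻².
T_eq = [S(1−A)/(4σ)]^(1/4) = [2615×0.24/(4×5.67×10⁻⁸)]^(1/4) = 229.4 K.
ΔT = T_surf − T_eq = 737 − 229.4.

ΔT ≈ 507.6 K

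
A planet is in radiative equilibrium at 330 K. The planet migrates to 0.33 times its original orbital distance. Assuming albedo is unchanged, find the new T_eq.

T_eq ≈ 574 K

T_eq ∝ L^(1/4) · d^(−1/2).
T′ = 330 / 0.33^(1/2) = 574 K.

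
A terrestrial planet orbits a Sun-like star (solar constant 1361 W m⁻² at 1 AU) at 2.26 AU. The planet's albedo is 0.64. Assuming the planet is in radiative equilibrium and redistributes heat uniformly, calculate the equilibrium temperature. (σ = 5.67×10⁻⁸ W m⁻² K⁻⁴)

Flux at 2.26 AU: S = 1361/2.26² = 266 W m⁻².
Energy balance: absorbed = emitted ⇒ πR²·S(1−A) = 4πR²·σT_eq⁴, so T_eq⁴ = S(1−A)/(4σ).
T_eq = [266 × 0.36 / (4 × 5.67×10⁻⁸)]^(1/4) = (4.23×10⁸)^(1/4) = 143 K.

T_eq ≈ 143 K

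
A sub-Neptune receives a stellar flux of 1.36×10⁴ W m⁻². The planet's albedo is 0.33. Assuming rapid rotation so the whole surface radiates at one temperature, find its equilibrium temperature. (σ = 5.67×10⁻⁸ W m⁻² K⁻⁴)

T_eq ≈ 448 K

Energy balance: absorbed = emitted ⇒ πR²·S(1−A) = 4πR²·σT_eq⁴, so T_eq⁴ = S(1−A)/(4σ).
T_eq = [1.36×10⁴ × 0.67 / (4 × 5.67×10⁻⁸)]^(1/4) = (4.02×10¹⁰)^(1/4) = 448 K.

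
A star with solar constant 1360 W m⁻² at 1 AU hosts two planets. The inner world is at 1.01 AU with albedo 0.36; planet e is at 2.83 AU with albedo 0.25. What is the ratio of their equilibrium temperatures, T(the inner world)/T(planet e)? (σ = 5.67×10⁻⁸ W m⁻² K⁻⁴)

T₁/T₂ ≈ 1.609

T_eq = [S₀(1−A)/(4σd²)]^(1/4), so T ∝ (1−A)^(1/4) / √d.
T₁ = [1360×0.64/(4×5.67×10⁻⁸×1.01²)]^(1/4) = 247.66 K.
T₂ = [1360×0.75/(4×5.67×10⁻⁸×2.83²)]^(1/4) = 153.94 K.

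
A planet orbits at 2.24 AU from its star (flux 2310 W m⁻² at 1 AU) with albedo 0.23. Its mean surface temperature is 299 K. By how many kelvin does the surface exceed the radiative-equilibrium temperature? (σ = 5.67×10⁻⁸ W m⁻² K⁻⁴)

S = 2310/2.24² = 460.4 W m⁻².
T_eq = [S(1−A)/(4σ)]^(1/4) = [460.4×0.77/(4×5.67×10⁻⁸)]^(1/4) = 198.8 K.
ΔT = T_surf − T_eq = 299 − 198.8.

ΔT ≈ 100.2 K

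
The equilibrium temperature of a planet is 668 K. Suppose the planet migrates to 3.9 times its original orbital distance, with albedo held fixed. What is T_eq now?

T_eq ≈ 338 K

T_eq ∝ L^(1/4) · d^(−1/2).
T′ = 668 / 3.9^(1/2) = 338 K.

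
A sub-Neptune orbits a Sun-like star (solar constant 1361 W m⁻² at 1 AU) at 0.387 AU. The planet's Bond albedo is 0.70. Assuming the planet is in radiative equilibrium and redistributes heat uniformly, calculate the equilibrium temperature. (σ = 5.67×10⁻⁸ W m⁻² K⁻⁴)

T_eq ≈ 331 K

Flux at 0.387 AU: S = 1361/0.387² = 9090 W m⁻².
Energy balance: absorbed = emitted ⇒ πR²·S(1−A) = 4πR²·σT_eq⁴, so T_eq⁴ = S(1−A)/(4σ).
T_eq = [9090 × 0.30 / (4 × 5.67×10⁻⁸)]^(1/4) = (1.20×10¹⁰)^(1/4) = 331 K.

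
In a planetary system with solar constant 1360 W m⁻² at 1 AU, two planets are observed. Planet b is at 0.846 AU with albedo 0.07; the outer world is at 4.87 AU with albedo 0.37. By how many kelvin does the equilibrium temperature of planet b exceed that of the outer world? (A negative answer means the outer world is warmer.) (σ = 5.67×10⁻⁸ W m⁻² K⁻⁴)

T_eq = [S₀(1−A)/(4σd²)]^(1/4), so T ∝ (1−A)^(1/4) / √d.
T₁ = [1360×0.93/(4×5.67×10⁻⁸×0.846²)]^(1/4) = 297.10 K.
T₂ = [1360×0.63/(4×5.67×10⁻⁸×4.87²)]^(1/4) = 112.34 K.

ΔT ≈ 184.8 K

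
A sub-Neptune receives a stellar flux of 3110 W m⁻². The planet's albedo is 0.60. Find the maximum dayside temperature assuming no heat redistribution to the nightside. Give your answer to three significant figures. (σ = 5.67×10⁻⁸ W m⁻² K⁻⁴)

With no redistribution each surface element balances locally: S(1−A) = σT⁴.
T = [3110 × 0.40 / 5.67×10⁻⁸]^(1/4) = (2.19×10¹⁰)^(1/4) = 385 K.

T_ss ≈ 385 K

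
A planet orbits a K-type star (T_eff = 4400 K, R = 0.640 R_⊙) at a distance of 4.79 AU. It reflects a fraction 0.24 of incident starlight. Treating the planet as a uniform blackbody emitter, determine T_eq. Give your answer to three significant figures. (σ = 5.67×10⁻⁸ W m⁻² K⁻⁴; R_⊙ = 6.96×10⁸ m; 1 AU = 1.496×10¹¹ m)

R_⋆ = 0.640 × 6.96×10⁸ = 4.45×10⁸ m.
d = 4.79 AU = 7.17×10¹¹ m.
L = 4πR_⋆²σT_⋆⁴ = 4π(4.45×10⁸)² × 5.67×10⁻⁸ × (4400)⁴ = 5.30×10²⁵ W.
S = L/(4πd²) = 8.21 W m⁻².
Energy balance: absorbed = emitted ⇒ πR²·S(1−A) = 4πR²·σT_eq⁴, so T_eq⁴ = S(1−A)/(4σ).
T_eq = [8.21 × 0.76 / (4 × 5.67×10⁻⁸)]^(1/4) = (2.75×10⁷)^(1/4) = 72.4 K.

T_eq ≈ 72.4 K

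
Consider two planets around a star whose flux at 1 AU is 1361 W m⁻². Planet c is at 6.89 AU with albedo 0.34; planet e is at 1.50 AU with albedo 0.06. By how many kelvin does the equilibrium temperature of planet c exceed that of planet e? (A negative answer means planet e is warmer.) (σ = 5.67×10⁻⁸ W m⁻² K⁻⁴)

T_eq = [S₀(1−A)/(4σd²)]^(1/4), so T ∝ (1−A)^(1/4) / √d.
T₁ = [1361×0.66/(4×5.67×10⁻⁸×6.89²)]^(1/4) = 95.57 K.
T₂ = [1361×0.94/(4×5.67×10⁻⁸×1.50²)]^(1/4) = 223.76 K.

ΔT ≈ -128.2 K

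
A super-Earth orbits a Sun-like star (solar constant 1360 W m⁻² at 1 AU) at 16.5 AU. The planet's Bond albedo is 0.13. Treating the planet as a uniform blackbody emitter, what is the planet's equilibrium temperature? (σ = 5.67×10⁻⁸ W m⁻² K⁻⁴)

Flux at 16.5 AU: S = 1360/16.5² = 5.00 W m⁻².
Energy balance: absorbed = emitted ⇒ πR²·S(1−A) = 4πR²·σT_eq⁴, so T_eq⁴ = S(1−A)/(4σ).
T_eq = [5.00 × 0.87 / (4 × 5.67×10⁻⁸)]^(1/4) = (1.92×10⁷)^(1/4) = 66.2 K.

T_eq ≈ 66.2 K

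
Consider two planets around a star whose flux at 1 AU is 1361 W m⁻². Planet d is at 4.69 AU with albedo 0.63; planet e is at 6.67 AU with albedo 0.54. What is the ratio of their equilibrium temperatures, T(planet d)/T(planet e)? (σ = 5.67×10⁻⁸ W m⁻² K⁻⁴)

T₁/T₂ ≈ 1.129

T_eq = [S₀(1−A)/(4σd²)]^(1/4), so T ∝ (1−A)^(1/4) / √d.
T₁ = [1361×0.37/(4×5.67×10⁻⁸×4.69²)]^(1/4) = 100.23 K.
T₂ = [1361×0.46/(4×5.67×10⁻⁸×6.67²)]^(1/4) = 88.75 K.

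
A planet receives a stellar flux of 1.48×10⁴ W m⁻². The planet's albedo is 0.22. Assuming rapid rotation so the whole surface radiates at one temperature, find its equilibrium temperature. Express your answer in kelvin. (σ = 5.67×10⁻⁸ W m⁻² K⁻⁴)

Energy balance: absorbed = emitted ⇒ πR²·S(1−A) = 4πR²·σT_eq⁴, so T_eq⁴ = S(1−A)/(4σ).
T_eq = [1.48×10⁴ × 0.78 / (4 × 5.67×10⁻⁸)]^(1/4) = (5.09×10¹⁰)^(1/4) = 475 K.

T_eq ≈ 475 K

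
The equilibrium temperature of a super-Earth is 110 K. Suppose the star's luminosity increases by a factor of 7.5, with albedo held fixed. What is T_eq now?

T_eq ≈ 182 K

T_eq ∝ L^(1/4) · d^(−1/2).
T′ = 110 × 7.5^(1/4) = 182 K.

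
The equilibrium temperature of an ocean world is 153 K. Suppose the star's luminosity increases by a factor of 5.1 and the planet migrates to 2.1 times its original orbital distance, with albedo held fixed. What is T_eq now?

T_eq ∝ L^(1/4) · d^(−1/2).
T′ = 153 × 5.1^(1/4) / 2.1^(1/2) = 159 K.

T_eq ≈ 159 K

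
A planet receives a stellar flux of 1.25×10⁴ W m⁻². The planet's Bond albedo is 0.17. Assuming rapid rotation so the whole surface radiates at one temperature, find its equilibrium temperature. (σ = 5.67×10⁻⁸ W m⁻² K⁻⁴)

T_eq ≈ 462 K

Energy balance: absorbed = emitted ⇒ πR²·S(1−A) = 4πR²·σT_eq⁴, so T_eq⁴ = S(1−A)/(4σ).
T_eq = [1.25×10⁴ × 0.83 / (4 × 5.67×10⁻⁸)]^(1/4) = (4.57×10¹⁰)^(1/4) = 462 K.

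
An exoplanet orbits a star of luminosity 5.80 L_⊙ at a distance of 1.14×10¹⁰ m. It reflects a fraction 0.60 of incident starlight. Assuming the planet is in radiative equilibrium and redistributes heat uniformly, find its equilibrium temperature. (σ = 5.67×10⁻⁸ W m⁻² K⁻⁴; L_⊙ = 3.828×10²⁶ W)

L = 5.80 × 3.828×10²⁶ = 2.22×10²⁷ W.
Flux: S = L/(4πd²) = 2.22×10²⁷/(4π×(1.14×10¹⁰)²) = 1.36×10⁶ W m⁻².
Energy balance: absorbed = emitted ⇒ πR²·S(1−A) = 4πR²·σT_eq⁴, so T_eq⁴ = S(1−A)/(4σ).
T_eq = [1.36×10⁶ × 0.40 / (4 × 5.67×10⁻⁸)]^(1/4) = (2.40×10¹²)^(1/4) = 1240 K.

T_eq ≈ 1240 K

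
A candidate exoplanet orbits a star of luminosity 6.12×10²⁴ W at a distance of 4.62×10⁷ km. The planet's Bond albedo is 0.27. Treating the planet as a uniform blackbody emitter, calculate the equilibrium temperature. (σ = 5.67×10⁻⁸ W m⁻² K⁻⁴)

d = 4.62×10⁷ km = 4.62×10¹⁰ m.
Flux: S = L/(4πd²) = 6.12×10²⁴/(4π×(4.62×10¹⁰)²) = 228 W m⁻².
Energy balance: absorbed = emitted ⇒ πR²·S(1−A) = 4πR²·σT_eq⁴, so T_eq⁴ = S(1−A)/(4σ).
T_eq = [228 × 0.73 / (4 × 5.67×10⁻⁸)]^(1/4) = (7.34×10⁸)^(1/4) = 165 K.

T_eq ≈ 165 K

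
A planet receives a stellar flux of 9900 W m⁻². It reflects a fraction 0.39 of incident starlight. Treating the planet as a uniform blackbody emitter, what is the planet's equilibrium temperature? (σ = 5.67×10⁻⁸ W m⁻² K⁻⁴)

Energy balance: absorbed = emitted ⇒ πR²·S(1−A) = 4πR²·σT_eq⁴, so T_eq⁴ = S(1−A)/(4σ).
T_eq = [9900 × 0.61 / (4 × 5.67×10⁻⁸)]^(1/4) = (2.66×10¹⁰)^(1/4) = 404 K.

T_eq ≈ 404 K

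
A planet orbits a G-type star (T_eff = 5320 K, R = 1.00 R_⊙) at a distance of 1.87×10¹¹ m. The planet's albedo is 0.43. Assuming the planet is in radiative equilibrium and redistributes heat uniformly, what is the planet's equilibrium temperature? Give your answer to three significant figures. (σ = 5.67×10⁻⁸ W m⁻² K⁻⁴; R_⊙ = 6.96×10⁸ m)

T_eq ≈ 199 K

R_⋆ = 1.00 × 6.96×10⁸ = 6.96×10⁸ m.
L = 4πR_⋆²σT_⋆⁴ = 4π(6.96×10⁸)² × 5.67×10⁻⁸ × (5320)⁴ = 2.76×10²⁶ W.
S = L/(4πd²) = 629 W m⁻².
Energy balance: absorbed = emitted ⇒ πR²·S(1−A) = 4πR²·σT_eq⁴, so T_eq⁴ = S(1−A)/(4σ).
T_eq = [629 × 0.57 / (4 × 5.67×10⁻⁸)]^(1/4) = (1.58×10⁹)^(1/4) = 199 K.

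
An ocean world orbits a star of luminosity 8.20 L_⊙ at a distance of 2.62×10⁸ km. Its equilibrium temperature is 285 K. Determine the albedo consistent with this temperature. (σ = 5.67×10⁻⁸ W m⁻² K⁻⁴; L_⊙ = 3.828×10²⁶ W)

A ≈ 0.59

d = 2.62×10⁸ km = 2.62×10¹¹ m.
L = 8.20 × 3.828×10²⁶ = 3.14×10²⁷ W.
Flux: S = L/(4πd²) = 3.14×10²⁷/(4π×(2.62×10¹¹)²) = 3640 W m⁻².
From T_eq⁴ = S(1−A)/(4σ): 1−A = 4σT_eq⁴/S.
1−A = 4 × 5.67×10⁻⁸ × (285)⁴ / 3640 = 0.411.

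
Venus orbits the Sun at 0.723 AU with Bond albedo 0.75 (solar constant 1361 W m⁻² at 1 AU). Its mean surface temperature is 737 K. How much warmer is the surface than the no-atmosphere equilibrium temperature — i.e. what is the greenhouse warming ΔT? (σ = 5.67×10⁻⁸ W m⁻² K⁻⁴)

S = 1361/0.723² = 2604 W m⁻².
T_eq = [S(1−A)/(4σ)]^(1/4) = [2604×0.25/(4×5.67×10⁻⁸)]^(1/4) = 231.5 K.
ΔT = T_surf − T_eq = 737 − 231.5.

ΔT ≈ 505.5 K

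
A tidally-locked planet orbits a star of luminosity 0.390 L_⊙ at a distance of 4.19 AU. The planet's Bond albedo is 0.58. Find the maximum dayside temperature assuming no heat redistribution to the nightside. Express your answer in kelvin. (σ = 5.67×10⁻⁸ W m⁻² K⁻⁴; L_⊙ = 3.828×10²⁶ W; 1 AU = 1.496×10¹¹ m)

T_ss ≈ 122 K

d = 4.19 AU = 6.27×10¹¹ m.
L = 0.390 × 3.828×10²⁶ = 1.49×10²⁶ W.
Flux: S = L/(4πd²) = 1.49×10²⁶/(4π×(6.27×10¹¹)²) = 30.2 W m⁻².
With no redistribution each surface element balances locally: S(1−A) = σT⁴.
T = [30.2 × 0.42 / 5.67×10⁻⁸]^(1/4) = (2.24×10⁸)^(1/4) = 122 K.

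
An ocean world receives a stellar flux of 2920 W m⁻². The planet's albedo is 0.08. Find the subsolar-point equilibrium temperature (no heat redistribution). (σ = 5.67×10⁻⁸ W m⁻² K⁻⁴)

T_ss ≈ 467 K

At the subsolar point the surface absorbs S(1−A) and emits σT⁴ per unit area — no factor of 4, since only the local patch is in balance.
T = [2920 × 0.92 / 5.67×10⁻⁸]^(1/4) = (4.74×10¹⁰)^(1/4) = 467 K.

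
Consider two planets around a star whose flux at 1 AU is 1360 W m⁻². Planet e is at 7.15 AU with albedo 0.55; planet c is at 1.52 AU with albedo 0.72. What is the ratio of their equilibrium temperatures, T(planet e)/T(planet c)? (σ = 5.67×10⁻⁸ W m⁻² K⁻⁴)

T_eq = [S₀(1−A)/(4σd²)]^(1/4), so T ∝ (1−A)^(1/4) / √d.
T₁ = [1360×0.45/(4×5.67×10⁻⁸×7.15²)]^(1/4) = 85.24 K.
T₂ = [1360×0.28/(4×5.67×10⁻⁸×1.52²)]^(1/4) = 164.19 K.

T₁/T₂ ≈ 0.519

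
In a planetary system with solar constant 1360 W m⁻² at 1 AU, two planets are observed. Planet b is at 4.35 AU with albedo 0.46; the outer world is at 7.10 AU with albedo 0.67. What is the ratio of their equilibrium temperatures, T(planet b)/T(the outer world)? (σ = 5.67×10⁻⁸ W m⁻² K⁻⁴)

T_eq = [S₀(1−A)/(4σd²)]^(1/4), so T ∝ (1−A)^(1/4) / √d.
T₁ = [1360×0.54/(4×5.67×10⁻⁸×4.35²)]^(1/4) = 114.37 K.
T₂ = [1360×0.33/(4×5.67×10⁻⁸×7.10²)]^(1/4) = 79.15 K.

T₁/T₂ ≈ 1.445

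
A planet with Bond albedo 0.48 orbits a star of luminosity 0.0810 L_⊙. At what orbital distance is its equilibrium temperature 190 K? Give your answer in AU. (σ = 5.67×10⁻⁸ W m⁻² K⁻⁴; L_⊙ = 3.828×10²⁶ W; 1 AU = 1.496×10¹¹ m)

L = 0.0810 × 3.828×10²⁶ = 3.10×10²⁵ W.
From T_eq⁴ = L(1−A)/(16πσd²): d = √[L(1−A)/(16πσT_eq⁴)].
d = √[3.10×10²⁵ × 0.52 / (16π × 5.67×10⁻⁸ × (190)⁴)] = 6.59×10¹⁰ m = 0.440 AU.

d ≈ 0.440 AU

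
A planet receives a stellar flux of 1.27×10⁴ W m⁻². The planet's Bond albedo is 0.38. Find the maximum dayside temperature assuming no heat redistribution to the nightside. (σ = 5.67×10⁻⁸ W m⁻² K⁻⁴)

T_ss ≈ 610 K

With no redistribution each surface element balances locally: S(1−A) = σT⁴.
T = [1.27×10⁴ × 0.62 / 5.67×10⁻⁸]^(1/4) = (1.39×10¹¹)^(1/4) = 610 K.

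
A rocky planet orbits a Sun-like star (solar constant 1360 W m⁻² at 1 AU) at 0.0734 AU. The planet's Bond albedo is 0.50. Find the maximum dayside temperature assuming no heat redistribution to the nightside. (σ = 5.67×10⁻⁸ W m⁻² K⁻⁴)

T_ss ≈ 1220 K

Flux at 0.0734 AU: S = 1360/0.0734² = 2.52×10⁵ W m⁻².
With no redistribution each surface element balances locally: S(1−A) = σT⁴.
T = [2.52×10⁵ × 0.50 / 5.67×10⁻⁸]^(1/4) = (2.23×10¹²)^(1/4) = 1220 K.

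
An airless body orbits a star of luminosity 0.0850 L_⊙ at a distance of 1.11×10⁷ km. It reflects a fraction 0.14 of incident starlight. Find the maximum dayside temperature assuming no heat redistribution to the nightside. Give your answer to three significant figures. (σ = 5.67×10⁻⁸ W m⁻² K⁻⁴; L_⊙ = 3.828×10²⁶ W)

d = 1.11×10⁷ km = 1.11×10¹⁰ m.
L = 0.0850 × 3.828×10²⁶ = 3.25×10²⁵ W.
Flux: S = L/(4πd²) = 3.25×10²⁵/(4π×(1.11×10¹⁰)²) = 2.10×10⁴ W m⁻².
With no redistribution each surface element balances locally: S(1−A) = σT⁴.
T = [2.10×10⁴ × 0.86 / 5.67×10⁻⁸]^(1/4) = (3.19×10¹¹)^(1/4) = 751 K.

T_ss ≈ 751 K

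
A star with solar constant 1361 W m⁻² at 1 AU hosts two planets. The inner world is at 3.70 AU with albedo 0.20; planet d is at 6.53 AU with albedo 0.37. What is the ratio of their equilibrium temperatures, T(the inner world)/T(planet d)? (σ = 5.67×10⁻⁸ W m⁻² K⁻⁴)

T₁/T₂ ≈ 1.410

T_eq = [S₀(1−A)/(4σd²)]^(1/4), so T ∝ (1−A)^(1/4) / √d.
T₁ = [1361×0.80/(4×5.67×10⁻⁸×3.70²)]^(1/4) = 136.84 K.
T₂ = [1361×0.63/(4×5.67×10⁻⁸×6.53²)]^(1/4) = 97.04 K.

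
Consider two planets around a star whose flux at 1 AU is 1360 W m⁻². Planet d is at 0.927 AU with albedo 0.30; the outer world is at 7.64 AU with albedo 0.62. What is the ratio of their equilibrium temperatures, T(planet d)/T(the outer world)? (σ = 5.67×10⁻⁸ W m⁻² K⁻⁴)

T₁/T₂ ≈ 3.345

T_eq = [S₀(1−A)/(4σd²)]^(1/4), so T ∝ (1−A)^(1/4) / √d.
T₁ = [1360×0.70/(4×5.67×10⁻⁸×0.927²)]^(1/4) = 264.37 K.
T₂ = [1360×0.38/(4×5.67×10⁻⁸×7.64²)]^(1/4) = 79.04 K.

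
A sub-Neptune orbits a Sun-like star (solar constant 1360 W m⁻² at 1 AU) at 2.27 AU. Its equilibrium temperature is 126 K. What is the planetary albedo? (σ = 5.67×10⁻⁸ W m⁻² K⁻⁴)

A ≈ 0.78

Flux at 2.27 AU: S = 1360/2.27² = 264 W m⁻².
From T_eq⁴ = S(1−A)/(4σ): 1−A = 4σT_eq⁴/S.
1−A = 4 × 5.67×10⁻⁸ × (126)⁴ / 264 = 0.217.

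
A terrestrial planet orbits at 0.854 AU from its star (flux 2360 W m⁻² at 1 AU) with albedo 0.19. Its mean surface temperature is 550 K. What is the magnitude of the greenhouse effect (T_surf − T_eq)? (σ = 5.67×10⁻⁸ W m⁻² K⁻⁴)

S = 2360/0.854² = 3236 W m⁻².
T_eq = [S(1−A)/(4σ)]^(1/4) = [3236×0.81/(4×5.67×10⁻⁸)]^(1/4) = 327.9 K.
ΔT = T_surf − T_eq = 550 − 327.9.

ΔT ≈ 222.1 K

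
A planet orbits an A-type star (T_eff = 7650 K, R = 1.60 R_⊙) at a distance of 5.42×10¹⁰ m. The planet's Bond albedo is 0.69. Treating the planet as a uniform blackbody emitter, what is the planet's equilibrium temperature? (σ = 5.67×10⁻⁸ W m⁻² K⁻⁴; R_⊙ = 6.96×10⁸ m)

R_⋆ = 1.60 × 6.96×10⁸ = 1.11×10⁹ m.
L = 4πR_⋆²σT_⋆⁴ = 4π(1.11×10⁹)² × 5.67×10⁻⁸ × (7650)⁴ = 3.03×10²⁷ W.
S = L/(4πd²) = 8.20×10⁴ W m⁻².
Energy balance: absorbed = emitted ⇒ πR²·S(1−A) = 4πR²·σT_eq⁴, so T_eq⁴ = S(1−A)/(4σ).
T_eq = [8.20×10⁴ × 0.31 / (4 × 5.67×10⁻⁸)]^(1/4) = (1.12×10¹¹)^(1/4) = 579 K.

T_eq ≈ 579 K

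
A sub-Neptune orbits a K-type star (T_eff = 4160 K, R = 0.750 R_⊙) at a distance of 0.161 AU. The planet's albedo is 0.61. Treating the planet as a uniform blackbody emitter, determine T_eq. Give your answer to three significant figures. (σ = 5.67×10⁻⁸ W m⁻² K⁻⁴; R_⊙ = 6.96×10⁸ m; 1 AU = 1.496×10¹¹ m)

T_eq ≈ 342 K

R_⋆ = 0.750 × 6.96×10⁸ = 5.22×10⁸ m.
d = 0.161 AU = 2.41×10¹⁰ m.
L = 4πR_⋆²σT_⋆⁴ = 4π(5.22×10⁸)² × 5.67×10⁻⁸ × (4160)⁴ = 5.81×10²⁵ W.
S = L/(4πd²) = 7980 W m⁻².
Energy balance: absorbed = emitted ⇒ πR²·S(1−A) = 4πR²·σT_eq⁴, so T_eq⁴ = S(1−A)/(4σ).
T_eq = [7980 × 0.39 / (4 × 5.67×10⁻⁸)]^(1/4) = (1.37×10¹⁰)^(1/4) = 342 K.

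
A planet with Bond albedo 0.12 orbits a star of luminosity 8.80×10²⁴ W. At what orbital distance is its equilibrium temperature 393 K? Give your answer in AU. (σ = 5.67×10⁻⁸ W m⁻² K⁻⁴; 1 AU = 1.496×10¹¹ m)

From T_eq⁴ = L(1−A)/(16πσd²): d = √[L(1−A)/(16πσT_eq⁴)].
d = √[8.80×10²⁴ × 0.88 / (16π × 5.67×10⁻⁸ × (393)⁴)] = 1.07×10¹⁰ m = 0.0713 AU.

d ≈ 0.0713 AU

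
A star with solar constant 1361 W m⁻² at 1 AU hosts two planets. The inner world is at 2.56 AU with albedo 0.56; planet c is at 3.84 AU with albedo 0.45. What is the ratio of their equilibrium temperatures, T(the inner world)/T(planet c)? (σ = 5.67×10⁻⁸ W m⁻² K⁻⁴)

T₁/T₂ ≈ 1.158

T_eq = [S₀(1−A)/(4σd²)]^(1/4), so T ∝ (1−A)^(1/4) / √d.
T₁ = [1361×0.44/(4×5.67×10⁻⁸×2.56²)]^(1/4) = 141.68 K.
T₂ = [1361×0.55/(4×5.67×10⁻⁸×3.84²)]^(1/4) = 122.31 K.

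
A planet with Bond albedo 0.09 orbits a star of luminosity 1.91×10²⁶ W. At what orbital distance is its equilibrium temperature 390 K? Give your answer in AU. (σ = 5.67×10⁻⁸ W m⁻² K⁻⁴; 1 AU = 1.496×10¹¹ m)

From T_eq⁴ = L(1−A)/(16πσd²): d = √[L(1−A)/(16πσT_eq⁴)].
d = √[1.91×10²⁶ × 0.91 / (16π × 5.67×10⁻⁸ × (390)⁴)] = 5.13×10¹⁰ m = 0.343 AU.

d ≈ 0.343 AU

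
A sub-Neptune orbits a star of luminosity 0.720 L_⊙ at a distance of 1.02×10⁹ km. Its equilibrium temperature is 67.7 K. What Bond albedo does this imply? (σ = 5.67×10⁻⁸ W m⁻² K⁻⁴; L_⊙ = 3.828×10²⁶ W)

d = 1.02×10⁹ km = 1.02×10¹² m.
L = 0.720 × 3.828×10²⁶ = 2.76×10²⁶ W.
Flux: S = L/(4πd²) = 2.76×10²⁶/(4π×(1.02×10¹²)²) = 21.1 W m⁻².
From T_eq⁴ = S(1−A)/(4σ): 1−A = 4σT_eq⁴/S.
1−A = 4 × 5.67×10⁻⁸ × (67.7)⁴ / 21.1 = 0.226.

A ≈ 0.77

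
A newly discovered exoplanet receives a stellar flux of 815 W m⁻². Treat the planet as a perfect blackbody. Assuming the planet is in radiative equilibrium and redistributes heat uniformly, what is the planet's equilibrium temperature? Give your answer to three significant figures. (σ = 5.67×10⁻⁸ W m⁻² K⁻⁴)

T_eq ≈ 245 K

Energy balance: absorbed = emitted ⇒ πR²·S(1−A) = 4πR²·σT_eq⁴, so T_eq⁴ = S(1−A)/(4σ).
T_eq = [815 × 1.00 / (4 × 5.67×10⁻⁸)]^(1/4) = (3.59×10⁹)^(1/4) = 245 K.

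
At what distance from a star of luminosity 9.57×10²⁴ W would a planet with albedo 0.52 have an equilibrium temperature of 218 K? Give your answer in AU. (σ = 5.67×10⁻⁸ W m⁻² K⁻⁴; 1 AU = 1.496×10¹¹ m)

d ≈ 0.179 AU

From T_eq⁴ = L(1−A)/(16πσd²): d = √[L(1−A)/(16πσT_eq⁴)].
d = √[9.57×10²⁴ × 0.48 / (16π × 5.67×10⁻⁸ × (218)⁴)] = 2.67×10¹⁰ m = 0.179 AU.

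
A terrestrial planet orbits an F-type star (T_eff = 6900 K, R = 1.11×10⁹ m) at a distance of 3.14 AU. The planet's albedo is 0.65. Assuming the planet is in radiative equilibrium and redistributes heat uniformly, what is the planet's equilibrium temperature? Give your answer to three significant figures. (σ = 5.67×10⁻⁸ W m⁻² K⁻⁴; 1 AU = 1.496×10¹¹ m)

T_eq ≈ 182 K

d = 3.14 AU = 4.70×10¹¹ m.
L = 4πR_⋆²σT_⋆⁴ = 4π(1.11×10⁹)² × 5.67×10⁻⁸ × (6900)⁴ = 1.99×10²⁷ W.
S = L/(4πd²) = 718 W m⁻².
Energy balance: absorbed = emitted ⇒ πR²·S(1−A) = 4πR²·σT_eq⁴, so T_eq⁴ = S(1−A)/(4σ).
T_eq = [718 × 0.35 / (4 × 5.67×10⁻⁸)]^(1/4) = (1.11×10⁹)^(1/4) = 182 K.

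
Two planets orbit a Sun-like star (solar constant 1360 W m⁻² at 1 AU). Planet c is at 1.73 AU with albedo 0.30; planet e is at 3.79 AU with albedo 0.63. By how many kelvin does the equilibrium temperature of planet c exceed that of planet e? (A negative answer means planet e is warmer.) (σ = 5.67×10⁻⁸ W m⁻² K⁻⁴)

ΔT ≈ 82.0 K

T_eq = [S₀(1−A)/(4σd²)]^(1/4), so T ∝ (1−A)^(1/4) / √d.
T₁ = [1360×0.70/(4×5.67×10⁻⁸×1.73²)]^(1/4) = 193.52 K.
T₂ = [1360×0.37/(4×5.67×10⁻⁸×3.79²)]^(1/4) = 111.48 K.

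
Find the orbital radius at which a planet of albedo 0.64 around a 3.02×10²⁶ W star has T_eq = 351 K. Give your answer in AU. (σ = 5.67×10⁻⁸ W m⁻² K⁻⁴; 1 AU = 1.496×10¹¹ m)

From T_eq⁴ = L(1−A)/(16πσd²): d = √[L(1−A)/(16πσT_eq⁴)].
d = √[3.02×10²⁶ × 0.36 / (16π × 5.67×10⁻⁸ × (351)⁴)] = 5.01×10¹⁰ m = 0.335 AU.

d ≈ 0.335 AU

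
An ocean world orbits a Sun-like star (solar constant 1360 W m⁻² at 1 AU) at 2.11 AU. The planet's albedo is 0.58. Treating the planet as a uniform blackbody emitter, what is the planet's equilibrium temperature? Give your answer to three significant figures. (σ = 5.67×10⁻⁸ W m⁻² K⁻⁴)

T_eq ≈ 154 K

Flux at 2.11 AU: S = 1360/2.11² = 305 W m⁻².
Energy balance: absorbed = emitted ⇒ πR²·S(1−A) = 4πR²·σT_eq⁴, so T_eq⁴ = S(1−A)/(4σ).
T_eq = [305 × 0.42 / (4 × 5.67×10⁻⁸)]^(1/4) = (5.66×10⁸)^(1/4) = 154 K.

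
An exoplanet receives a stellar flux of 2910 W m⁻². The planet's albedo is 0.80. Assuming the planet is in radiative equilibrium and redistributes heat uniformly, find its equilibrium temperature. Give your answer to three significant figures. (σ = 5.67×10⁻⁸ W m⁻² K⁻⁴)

T_eq ≈ 225 K

Energy balance: absorbed = emitted ⇒ πR²·S(1−A) = 4πR²·σT_eq⁴, so T_eq⁴ = S(1−A)/(4σ).
T_eq = [2910 × 0.20 / (4 × 5.67×10⁻⁸)]^(1/4) = (2.57×10⁹)^(1/4) = 225 K.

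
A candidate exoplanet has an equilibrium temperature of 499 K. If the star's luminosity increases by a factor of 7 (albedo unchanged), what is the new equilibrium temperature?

T_eq ≈ 812 K

T_eq ∝ L^(1/4) · d^(−1/2).
T′ = 499 × 7^(1/4) = 812 K.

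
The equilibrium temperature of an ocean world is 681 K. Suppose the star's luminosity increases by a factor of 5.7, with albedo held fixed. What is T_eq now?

T_eq ≈ 1050 K

T_eq ∝ L^(1/4) · d^(−1/2).
T′ = 681 × 5.7^(1/4) = 1050 K.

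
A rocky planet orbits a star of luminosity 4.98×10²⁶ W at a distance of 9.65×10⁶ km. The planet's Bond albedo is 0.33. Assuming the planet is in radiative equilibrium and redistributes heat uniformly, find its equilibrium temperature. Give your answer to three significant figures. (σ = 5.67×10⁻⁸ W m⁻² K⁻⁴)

d = 9.65×10⁶ km = 9.65×10⁹ m.
Flux: S = L/(4πd²) = 4.98×10²⁶/(4π×(9.65×10⁹)²) = 4.26×10⁵ W m⁻².
Energy balance: absorbed = emitted ⇒ πR²·S(1−A) = 4πR²·σT_eq⁴, so T_eq⁴ = S(1−A)/(4σ).
T_eq = [4.26×10⁵ × 0.67 / (4 × 5.67×10⁻⁸)]^(1/4) = (1.26×10¹²)^(1/4) = 1060 K.

T_eq ≈ 1060 K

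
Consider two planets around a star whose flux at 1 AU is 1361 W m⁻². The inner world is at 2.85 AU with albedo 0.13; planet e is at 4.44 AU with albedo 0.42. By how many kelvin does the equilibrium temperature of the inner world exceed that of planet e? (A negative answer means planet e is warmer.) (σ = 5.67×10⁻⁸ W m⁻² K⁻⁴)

ΔT ≈ 44.0 K

T_eq = [S₀(1−A)/(4σd²)]^(1/4), so T ∝ (1−A)^(1/4) / √d.
T₁ = [1361×0.87/(4×5.67×10⁻⁸×2.85²)]^(1/4) = 159.22 K.
T₂ = [1361×0.58/(4×5.67×10⁻⁸×4.44²)]^(1/4) = 115.27 K.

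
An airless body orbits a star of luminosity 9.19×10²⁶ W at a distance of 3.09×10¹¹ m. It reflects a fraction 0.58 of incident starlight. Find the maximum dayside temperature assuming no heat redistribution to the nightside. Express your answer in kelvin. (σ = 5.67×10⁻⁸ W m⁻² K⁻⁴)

Flux: S = L/(4πd²) = 9.19×10²⁶/(4π×(3.09×10¹¹)²) = 766 W m⁻².
With no redistribution each surface element balances locally: S(1−A) = σT⁴.
T = [766 × 0.42 / 5.67×10⁻⁸]^(1/4) = (5.67×10⁹)^(1/4) = 274 K.

T_ss ≈ 274 K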